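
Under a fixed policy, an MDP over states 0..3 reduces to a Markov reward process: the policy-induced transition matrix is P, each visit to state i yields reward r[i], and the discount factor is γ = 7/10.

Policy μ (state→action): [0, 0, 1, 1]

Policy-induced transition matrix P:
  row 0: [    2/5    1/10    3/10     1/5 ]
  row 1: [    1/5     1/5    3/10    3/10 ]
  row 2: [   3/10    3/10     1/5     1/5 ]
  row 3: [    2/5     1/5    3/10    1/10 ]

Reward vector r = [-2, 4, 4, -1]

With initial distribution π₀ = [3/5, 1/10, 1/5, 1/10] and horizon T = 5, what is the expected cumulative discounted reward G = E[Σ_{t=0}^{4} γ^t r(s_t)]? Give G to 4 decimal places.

G = 1.5495

t=0: π = [0.6000, 0.1000, 0.2000, 0.1000], E[r] = -0.1000, γ^t·E[r] = -0.100000, running G = -0.100000
t=1: π = [0.3600, 0.1600, 0.2800, 0.2000], E[r] = 0.8400, γ^t·E[r] = 0.588000, running G = 0.488000
t=2: π = [0.3400, 0.1920, 0.2720, 0.1960], E[r] = 0.9800, γ^t·E[r] = 0.480200, running G = 0.968200
t=3: π = [0.3344, 0.1932, 0.2728, 0.1996], E[r] = 0.9956, γ^t·E[r] = 0.341491, running G = 1.309691
t=4: π = [0.3341, 0.1938, 0.2727, 0.1994], E[r] = 0.9987, γ^t·E[r] = 0.239793, running G = 1.549483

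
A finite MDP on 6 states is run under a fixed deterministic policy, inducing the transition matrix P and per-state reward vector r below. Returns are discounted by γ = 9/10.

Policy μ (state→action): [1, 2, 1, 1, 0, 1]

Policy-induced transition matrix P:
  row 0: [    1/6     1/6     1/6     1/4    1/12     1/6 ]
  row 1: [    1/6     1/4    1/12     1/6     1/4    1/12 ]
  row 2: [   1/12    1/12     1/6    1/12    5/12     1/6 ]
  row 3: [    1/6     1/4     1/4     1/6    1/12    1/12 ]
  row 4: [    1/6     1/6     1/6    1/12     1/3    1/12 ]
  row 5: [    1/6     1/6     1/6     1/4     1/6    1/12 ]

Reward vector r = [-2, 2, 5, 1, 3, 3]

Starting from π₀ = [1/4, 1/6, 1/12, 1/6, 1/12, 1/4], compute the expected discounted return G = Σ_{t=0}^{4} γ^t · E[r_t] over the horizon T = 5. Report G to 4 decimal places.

G = 7.7228

t=0: π = [0.2500, 0.1667, 0.0833, 0.1667, 0.0833, 0.2500], E[r] = 1.4167, γ^t·E[r] = 1.416667, running G = 1.416667
t=1: π = [0.1597, 0.1875, 0.1667, 0.1944, 0.1806, 0.1111], E[r] = 1.9583, γ^t·E[r] = 1.762500, running G = 3.179167
t=2: π = [0.1528, 0.1846, 0.1672, 0.1603, 0.2245, 0.1105], E[r] = 2.0654, γ^t·E[r] = 1.672969, running G = 4.852135
t=3: π = [0.1527, 0.1815, 0.1646, 0.1560, 0.2352, 0.1100], E[r] = 2.0722, γ^t·E[r] = 1.510664, running G = 6.362799
t=4: π = [0.1529, 0.1811, 0.1645, 0.1552, 0.2364, 0.1098], E[r] = 2.0728, γ^t·E[r] = 1.359964, running G = 7.722764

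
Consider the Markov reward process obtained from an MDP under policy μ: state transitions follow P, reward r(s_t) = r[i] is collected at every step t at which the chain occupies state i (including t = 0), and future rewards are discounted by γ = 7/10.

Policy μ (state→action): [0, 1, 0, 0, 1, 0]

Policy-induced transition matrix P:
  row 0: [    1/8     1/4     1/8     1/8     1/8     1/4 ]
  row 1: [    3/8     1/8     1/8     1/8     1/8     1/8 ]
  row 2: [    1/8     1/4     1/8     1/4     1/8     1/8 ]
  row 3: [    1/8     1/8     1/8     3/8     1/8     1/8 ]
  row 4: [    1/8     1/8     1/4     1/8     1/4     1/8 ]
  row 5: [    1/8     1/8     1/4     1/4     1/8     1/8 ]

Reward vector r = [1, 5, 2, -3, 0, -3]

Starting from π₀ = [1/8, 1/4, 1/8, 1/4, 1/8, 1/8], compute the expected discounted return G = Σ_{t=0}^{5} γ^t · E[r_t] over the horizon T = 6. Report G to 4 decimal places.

t=0: π = [0.1250, 0.2500, 0.1250, 0.2500, 0.1250, 0.1250], E[r] = 0.5000, γ^t·E[r] = 0.500000, running G = 0.500000
t=1: π = [0.1875, 0.1563, 0.1563, 0.2188, 0.1406, 0.1406], E[r] = 0.2031, γ^t·E[r] = 0.142188, running G = 0.642188
t=2: π = [0.1641, 0.1680, 0.1602, 0.2168, 0.1426, 0.1484], E[r] = 0.2285, γ^t·E[r] = 0.111973, running G = 0.754160
t=3: π = [0.1670, 0.1655, 0.1614, 0.2178, 0.1428, 0.1455], E[r] = 0.2275, γ^t·E[r] = 0.078046, running G = 0.832206
t=4: π = [0.1664, 0.1660, 0.1610, 0.2178, 0.1429, 0.1459], E[r] = 0.2277, γ^t·E[r] = 0.054661, running G = 0.886867
t=5: π = [0.1665, 0.1659, 0.1611, 0.2178, 0.1429, 0.1458], E[r] = 0.2275, γ^t·E[r] = 0.038235, running G = 0.925102

G = 0.9251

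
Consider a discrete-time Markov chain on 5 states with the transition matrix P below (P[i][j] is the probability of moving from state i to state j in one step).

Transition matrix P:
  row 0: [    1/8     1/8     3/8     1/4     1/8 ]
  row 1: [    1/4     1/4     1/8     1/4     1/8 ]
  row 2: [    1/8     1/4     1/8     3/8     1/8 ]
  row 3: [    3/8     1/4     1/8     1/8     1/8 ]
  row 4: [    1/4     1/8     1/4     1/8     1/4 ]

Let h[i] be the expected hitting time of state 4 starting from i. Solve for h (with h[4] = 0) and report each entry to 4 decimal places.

First-step conditioning: h[4] = 0; for i ≠ 4, h[i] = 1 + Σ_k P[i][k]·h[k].
  h[0] = 1 + 1/8·h[0] + 1/8·h[1] + 3/8·h[2] + 1/4·h[3]
  h[1] = 1 + 1/4·h[0] + 1/4·h[1] + 1/8·h[2] + 1/4·h[3]
  h[2] = 1 + 1/8·h[0] + 1/4·h[1] + 1/8·h[2] + 3/8·h[3]
  h[3] = 1 + 3/8·h[0] + 1/4·h[1] + 1/8·h[2] + 1/8·h[3]
Solving the 4×4 linear system over states ≠ 4 gives exactly h = [8, 8, 8, 8, 0] (h[4] = 0 is the target).

h = [8.0000, 8.0000, 8.0000, 8.0000, 0.0000]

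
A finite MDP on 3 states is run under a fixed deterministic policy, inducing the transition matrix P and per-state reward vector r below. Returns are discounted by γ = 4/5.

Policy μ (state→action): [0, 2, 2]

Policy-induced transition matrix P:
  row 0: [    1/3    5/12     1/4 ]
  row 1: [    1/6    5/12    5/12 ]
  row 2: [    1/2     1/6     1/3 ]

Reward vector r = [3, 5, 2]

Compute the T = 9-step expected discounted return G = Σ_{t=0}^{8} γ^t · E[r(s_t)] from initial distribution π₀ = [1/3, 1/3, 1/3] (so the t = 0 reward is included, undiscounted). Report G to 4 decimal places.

G = 14.4297

t=0: π = [0.3333, 0.3333, 0.3333], E[r] = 3.3333, γ^t·E[r] = 3.333333, running G = 3.333333
t=1: π = [0.3333, 0.3333, 0.3333], E[r] = 3.3333, γ^t·E[r] = 2.666667, running G = 6.000000
t=2: π = [0.3333, 0.3333, 0.3333], E[r] = 3.3333, γ^t·E[r] = 2.133333, running G = 8.133333
t=3: π = [0.3333, 0.3333, 0.3333], E[r] = 3.3333, γ^t·E[r] = 1.706667, running G = 9.840000
t=4: π = [0.3333, 0.3333, 0.3333], E[r] = 3.3333, γ^t·E[r] = 1.365333, running G = 11.205333
t=5: π = [0.3333, 0.3333, 0.3333], E[r] = 3.3333, γ^t·E[r] = 1.092267, running G = 12.297600
t=6: π = [0.3333, 0.3333, 0.3333], E[r] = 3.3333, γ^t·E[r] = 0.873813, running G = 13.171413
t=7: π = [0.3333, 0.3333, 0.3333], E[r] = 3.3333, γ^t·E[r] = 0.699051, running G = 13.870464
t=8: π = [0.3333, 0.3333, 0.3333], E[r] = 3.3333, γ^t·E[r] = 0.559241, running G = 14.429705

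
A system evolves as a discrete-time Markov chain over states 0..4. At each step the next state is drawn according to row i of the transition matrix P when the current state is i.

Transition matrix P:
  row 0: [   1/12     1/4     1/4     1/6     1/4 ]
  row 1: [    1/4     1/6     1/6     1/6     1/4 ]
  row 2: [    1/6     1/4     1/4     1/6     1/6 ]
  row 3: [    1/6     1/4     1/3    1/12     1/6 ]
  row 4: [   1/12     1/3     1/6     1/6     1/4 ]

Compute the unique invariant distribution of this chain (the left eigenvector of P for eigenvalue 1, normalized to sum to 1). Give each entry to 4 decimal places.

Balance equations π_j = Σ_i π_i·P[i][j]:
  π_0 = 1/12·π_0 + 1/4·π_1 + 1/6·π_2 + 1/6·π_3 + 1/12·π_4
  π_1 = 1/4·π_0 + 1/6·π_1 + 1/4·π_2 + 1/4·π_3 + 1/3·π_4
  π_2 = 1/4·π_0 + 1/6·π_1 + 1/4·π_2 + 1/3·π_3 + 1/6·π_4
  π_3 = 1/6·π_0 + 1/6·π_1 + 1/6·π_2 + 1/12·π_3 + 1/6·π_4
  normalize: π_0 + π_1 + π_2 + π_3 + π_4 = 1
Solving the linear system gives exactly π = [145/929, 230/929, 2705/12077, 2/13, 203/929].

π = [0.1561, 0.2476, 0.2240, 0.1538, 0.2185]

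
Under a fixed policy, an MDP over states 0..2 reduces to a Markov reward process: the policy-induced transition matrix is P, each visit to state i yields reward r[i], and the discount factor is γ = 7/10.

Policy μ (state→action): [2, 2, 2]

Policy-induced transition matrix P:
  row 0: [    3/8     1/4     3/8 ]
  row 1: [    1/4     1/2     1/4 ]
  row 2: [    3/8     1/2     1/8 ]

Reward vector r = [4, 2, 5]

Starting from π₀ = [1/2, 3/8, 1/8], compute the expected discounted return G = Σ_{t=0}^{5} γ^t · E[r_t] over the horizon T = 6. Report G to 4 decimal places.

G = 10.1025

t=0: π = [0.5000, 0.3750, 0.1250], E[r] = 3.3750, γ^t·E[r] = 3.375000, running G = 3.375000
t=1: π = [0.3281, 0.3750, 0.2969], E[r] = 3.5469, γ^t·E[r] = 2.482813, running G = 5.857813
t=2: π = [0.3281, 0.4180, 0.2539], E[r] = 3.4180, γ^t·E[r] = 1.674805, running G = 7.532617
t=3: π = [0.3228, 0.4180, 0.2593], E[r] = 3.4233, γ^t·E[r] = 1.174206, running G = 8.706823
t=4: π = [0.3228, 0.4193, 0.2579], E[r] = 3.4193, γ^t·E[r] = 0.820977, running G = 9.527799
t=5: π = [0.3226, 0.4193, 0.2581], E[r] = 3.4195, γ^t·E[r] = 0.574712, running G = 10.102511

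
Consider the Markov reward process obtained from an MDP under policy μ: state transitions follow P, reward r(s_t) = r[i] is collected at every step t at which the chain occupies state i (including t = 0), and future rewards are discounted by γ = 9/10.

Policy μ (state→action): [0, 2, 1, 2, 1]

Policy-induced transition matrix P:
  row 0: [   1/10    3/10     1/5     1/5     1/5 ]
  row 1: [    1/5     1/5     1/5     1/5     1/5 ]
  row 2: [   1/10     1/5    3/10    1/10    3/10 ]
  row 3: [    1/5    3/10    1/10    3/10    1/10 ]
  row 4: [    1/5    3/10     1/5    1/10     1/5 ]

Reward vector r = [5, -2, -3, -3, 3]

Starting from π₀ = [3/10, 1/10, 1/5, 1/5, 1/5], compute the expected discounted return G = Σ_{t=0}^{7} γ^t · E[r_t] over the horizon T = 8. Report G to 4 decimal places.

t=0: π = [0.3000, 0.1000, 0.2000, 0.2000, 0.2000], E[r] = 0.7000, γ^t·E[r] = 0.700000, running G = 0.700000
t=1: π = [0.1500, 0.2700, 0.2000, 0.1800, 0.2000], E[r] = -0.3300, γ^t·E[r] = -0.297000, running G = 0.403000
t=2: π = [0.1650, 0.2530, 0.2020, 0.1780, 0.2020], E[r] = -0.2150, γ^t·E[r] = -0.174150, running G = 0.228850
t=3: π = [0.1633, 0.2545, 0.2024, 0.1774, 0.2024], E[r] = -0.2247, γ^t·E[r] = -0.163806, running G = 0.065044
t=4: π = [0.1634, 0.2543, 0.2025, 0.1773, 0.2025], E[r] = -0.2233, γ^t·E[r] = -0.146474, running G = -0.081431
t=5: π = [0.1634, 0.2543, 0.2025, 0.1772, 0.2025], E[r] = -0.2233, γ^t·E[r] = -0.131845, running G = -0.213276
t=6: π = [0.1634, 0.2543, 0.2025, 0.1772, 0.2025], E[r] = -0.2233, γ^t·E[r] = -0.118644, running G = -0.331920
t=7: π = [0.1634, 0.2543, 0.2025, 0.1772, 0.2025], E[r] = -0.2232, γ^t·E[r] = -0.106778, running G = -0.438698

G = -0.4387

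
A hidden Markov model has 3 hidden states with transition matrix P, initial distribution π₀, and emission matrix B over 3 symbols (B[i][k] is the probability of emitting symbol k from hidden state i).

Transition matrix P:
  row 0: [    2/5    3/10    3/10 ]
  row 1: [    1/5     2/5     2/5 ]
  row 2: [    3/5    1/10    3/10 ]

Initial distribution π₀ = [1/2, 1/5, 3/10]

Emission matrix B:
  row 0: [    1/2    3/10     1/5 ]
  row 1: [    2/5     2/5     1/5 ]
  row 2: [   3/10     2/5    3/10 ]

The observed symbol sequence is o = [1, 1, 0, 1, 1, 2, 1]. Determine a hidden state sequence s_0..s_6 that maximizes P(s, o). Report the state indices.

t=0: δ = [1.500e-01, 8.000e-02, 1.200e-01]  (obs o_0=1)
t=1: δ = [2.160e-02, 1.800e-02, 1.800e-02]  ψ = [2, 0, 0]  (obs o_1=1)
t=2: δ = [5.400e-03, 2.880e-03, 2.160e-03]  ψ = [2, 1, 1]  (obs o_2=0)
t=3: δ = [6.480e-04, 6.480e-04, 6.480e-04]  ψ = [0, 0, 0]  (obs o_3=1)
t=4: δ = [1.166e-04, 1.037e-04, 1.037e-04]  ψ = [2, 1, 1]  (obs o_4=1)
t=5: δ = [1.244e-05, 8.294e-06, 1.244e-05]  ψ = [2, 1, 1]  (obs o_5=2)
t=6: δ = [2.239e-06, 1.493e-06, 1.493e-06]  ψ = [2, 0, 0]  (obs o_6=1)
backtrack: best end state = 0; path = [0, 2, 0, 1, 1, 2, 0]

path = [0, 2, 0, 1, 1, 2, 0]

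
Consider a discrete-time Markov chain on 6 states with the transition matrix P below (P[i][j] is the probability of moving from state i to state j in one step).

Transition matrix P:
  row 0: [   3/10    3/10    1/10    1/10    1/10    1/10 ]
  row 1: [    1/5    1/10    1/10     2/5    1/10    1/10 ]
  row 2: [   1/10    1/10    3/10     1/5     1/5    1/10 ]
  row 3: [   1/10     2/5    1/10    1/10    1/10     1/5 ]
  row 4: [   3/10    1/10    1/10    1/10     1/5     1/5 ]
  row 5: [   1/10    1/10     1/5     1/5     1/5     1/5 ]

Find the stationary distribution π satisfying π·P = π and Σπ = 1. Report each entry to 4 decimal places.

π = [0.1850, 0.1931, 0.1435, 0.1871, 0.1435, 0.1478]

Balance equations π_j = Σ_i π_i·P[i][j]:
  π_0 = 3/10·π_0 + 1/5·π_1 + 1/10·π_2 + 1/10·π_3 + 3/10·π_4 + 1/10·π_5
  π_1 = 3/10·π_0 + 1/10·π_1 + 1/10·π_2 + 2/5·π_3 + 1/10·π_4 + 1/10·π_5
  π_2 = 1/10·π_0 + 1/10·π_1 + 3/10·π_2 + 1/10·π_3 + 1/10·π_4 + 1/5·π_5
  π_3 = 1/10·π_0 + 2/5·π_1 + 1/5·π_2 + 1/10·π_3 + 1/10·π_4 + 1/5·π_5
  π_4 = 1/10·π_0 + 1/10·π_1 + 1/5·π_2 + 1/10·π_3 + 1/5·π_4 + 1/5·π_5
  normalize: π_0 + π_1 + π_2 + π_3 + π_4 + π_5 = 1
Solving the linear system gives exactly π = [1528/8259, 1595/8259, 395/2753, 515/2753, 395/2753, 407/2753].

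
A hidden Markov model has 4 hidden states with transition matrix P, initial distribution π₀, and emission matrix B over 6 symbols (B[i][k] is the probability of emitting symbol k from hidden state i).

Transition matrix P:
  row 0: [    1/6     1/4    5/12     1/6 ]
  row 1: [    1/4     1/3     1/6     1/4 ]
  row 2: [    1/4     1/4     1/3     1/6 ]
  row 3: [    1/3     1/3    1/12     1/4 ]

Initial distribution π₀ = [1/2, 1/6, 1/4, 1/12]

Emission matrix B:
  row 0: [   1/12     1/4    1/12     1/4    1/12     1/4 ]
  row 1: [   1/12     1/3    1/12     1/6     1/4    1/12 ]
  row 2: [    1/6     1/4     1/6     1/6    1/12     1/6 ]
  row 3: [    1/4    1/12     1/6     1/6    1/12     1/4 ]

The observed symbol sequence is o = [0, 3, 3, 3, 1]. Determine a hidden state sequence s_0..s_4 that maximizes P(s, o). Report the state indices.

t=0: δ = [4.167e-02, 1.389e-02, 4.167e-02, 2.083e-02]  (obs o_0=0)
t=1: δ = [2.604e-03, 1.736e-03, 2.894e-03, 1.157e-03]  ψ = [2, 0, 0, 0]  (obs o_1=3)
t=2: δ = [1.808e-04, 1.206e-04, 1.808e-04, 8.038e-05]  ψ = [2, 2, 0, 2]  (obs o_2=3)
t=3: δ = [1.130e-05, 7.535e-06, 1.256e-05, 5.023e-06]  ψ = [2, 0, 0, 0]  (obs o_3=3)
t=4: δ = [7.849e-07, 1.047e-06, 1.177e-06, 1.744e-07]  ψ = [2, 2, 0, 2]  (obs o_4=1)
backtrack: best end state = 2; path = [2, 0, 2, 0, 2]

path = [2, 0, 2, 0, 2]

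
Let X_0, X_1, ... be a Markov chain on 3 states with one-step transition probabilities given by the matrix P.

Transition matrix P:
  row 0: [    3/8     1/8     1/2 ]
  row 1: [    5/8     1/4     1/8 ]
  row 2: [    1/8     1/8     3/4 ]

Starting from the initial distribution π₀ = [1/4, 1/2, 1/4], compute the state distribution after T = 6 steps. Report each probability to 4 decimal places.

t=0: π = [0.2500, 0.5000, 0.2500]
t=1: π = [0.4375, 0.1875, 0.3750]
t=2: π = [0.3281, 0.1484, 0.5234]
t=3: π = [0.2813, 0.1436, 0.5752]
t=4: π = [0.2671, 0.1429, 0.5900]
t=5: π = [0.2632, 0.1429, 0.5939]
t=6: π = [0.2622, 0.1429, 0.5949]

π = [0.2622, 0.1429, 0.5949]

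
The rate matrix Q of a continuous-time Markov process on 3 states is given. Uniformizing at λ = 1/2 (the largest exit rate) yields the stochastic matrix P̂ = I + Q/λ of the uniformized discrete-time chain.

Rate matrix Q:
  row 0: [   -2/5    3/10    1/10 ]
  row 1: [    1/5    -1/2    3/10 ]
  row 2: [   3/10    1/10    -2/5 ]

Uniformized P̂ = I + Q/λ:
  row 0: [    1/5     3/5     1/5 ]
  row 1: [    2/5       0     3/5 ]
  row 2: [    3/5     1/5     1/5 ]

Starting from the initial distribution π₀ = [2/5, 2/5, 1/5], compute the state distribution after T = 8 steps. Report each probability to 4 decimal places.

π = [0.3863, 0.2955, 0.3181]

t=0: π = [0.4000, 0.4000, 0.2000]
t=1: π = [0.3600, 0.2800, 0.3600]
t=2: π = [0.4000, 0.2880, 0.3120]
t=3: π = [0.3824, 0.3024, 0.3152]
t=4: π = [0.3866, 0.2925, 0.3210]
t=5: π = [0.3869, 0.2961, 0.3170]
t=6: π = [0.3860, 0.2955, 0.3185]
t=7: π = [0.3865, 0.2953, 0.3182]
t=8: π = [0.3863, 0.2955, 0.3181]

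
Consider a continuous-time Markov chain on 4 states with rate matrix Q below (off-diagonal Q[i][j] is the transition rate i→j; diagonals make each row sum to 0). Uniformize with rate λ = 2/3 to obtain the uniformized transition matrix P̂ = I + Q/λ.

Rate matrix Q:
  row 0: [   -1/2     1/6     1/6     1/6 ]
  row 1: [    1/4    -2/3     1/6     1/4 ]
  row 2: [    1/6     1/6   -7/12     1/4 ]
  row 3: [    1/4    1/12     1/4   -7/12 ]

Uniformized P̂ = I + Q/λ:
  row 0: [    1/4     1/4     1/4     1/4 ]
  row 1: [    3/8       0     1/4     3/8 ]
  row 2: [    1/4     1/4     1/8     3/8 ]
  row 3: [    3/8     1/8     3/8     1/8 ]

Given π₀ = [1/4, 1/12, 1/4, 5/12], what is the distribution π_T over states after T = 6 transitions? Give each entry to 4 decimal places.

π = [0.3053, 0.1731, 0.2522, 0.2695]

t=0: π = [0.2500, 0.0833, 0.2500, 0.4167]
t=1: π = [0.3125, 0.1771, 0.2708, 0.2396]
t=2: π = [0.3021, 0.1758, 0.2461, 0.2760]
t=3: π = [0.3065, 0.1715, 0.2537, 0.2682]
t=4: π = [0.3050, 0.1736, 0.2518, 0.2696]
t=5: π = [0.3054, 0.1729, 0.2522, 0.2695]
t=6: π = [0.3053, 0.1731, 0.2522, 0.2695]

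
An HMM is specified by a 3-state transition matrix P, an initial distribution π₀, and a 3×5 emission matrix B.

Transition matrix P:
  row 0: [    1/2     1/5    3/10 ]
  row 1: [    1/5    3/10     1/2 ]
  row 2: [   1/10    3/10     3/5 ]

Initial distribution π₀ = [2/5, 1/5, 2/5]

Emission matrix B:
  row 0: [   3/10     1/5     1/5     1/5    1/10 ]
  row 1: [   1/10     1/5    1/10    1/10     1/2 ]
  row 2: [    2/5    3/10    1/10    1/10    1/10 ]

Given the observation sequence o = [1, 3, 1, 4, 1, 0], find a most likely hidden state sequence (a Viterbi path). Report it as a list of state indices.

t=0: δ = [8.000e-02, 4.000e-02, 1.200e-01]  (obs o_0=1)
t=1: δ = [8.000e-03, 3.600e-03, 7.200e-03]  ψ = [0, 2, 2]  (obs o_1=3)
t=2: δ = [8.000e-04, 4.320e-04, 1.296e-03]  ψ = [0, 2, 2]  (obs o_2=1)
t=3: δ = [4.000e-05, 1.944e-04, 7.776e-05]  ψ = [0, 2, 2]  (obs o_3=4)
t=4: δ = [7.776e-06, 1.166e-05, 2.916e-05]  ψ = [1, 1, 1]  (obs o_4=1)
t=5: δ = [1.166e-06, 8.748e-07, 6.998e-06]  ψ = [0, 2, 2]  (obs o_5=0)
backtrack: best end state = 2; path = [2, 2, 2, 1, 2, 2]

path = [2, 2, 2, 1, 2, 2]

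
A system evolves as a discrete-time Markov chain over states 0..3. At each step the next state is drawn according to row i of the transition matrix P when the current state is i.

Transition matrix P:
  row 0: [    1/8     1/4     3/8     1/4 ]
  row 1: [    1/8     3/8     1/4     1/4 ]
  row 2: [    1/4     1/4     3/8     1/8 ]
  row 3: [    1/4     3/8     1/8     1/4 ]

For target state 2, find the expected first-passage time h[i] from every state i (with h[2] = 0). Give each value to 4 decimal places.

First-step conditioning: h[2] = 0; for i ≠ 2, h[i] = 1 + Σ_k P[i][k]·h[k].
  h[0] = 1 + 1/8·h[0] + 1/4·h[1] + 1/4·h[3]
  h[1] = 1 + 1/8·h[0] + 3/8·h[1] + 1/4·h[3]
  h[3] = 1 + 1/4·h[0] + 3/8·h[1] + 1/4·h[3]
Solving the 3×3 linear system over states ≠ 2 gives exactly h = [224/61, 256/61, 0, 284/61] (h[2] = 0 is the target).

h = [3.6721, 4.1967, 0.0000, 4.6557]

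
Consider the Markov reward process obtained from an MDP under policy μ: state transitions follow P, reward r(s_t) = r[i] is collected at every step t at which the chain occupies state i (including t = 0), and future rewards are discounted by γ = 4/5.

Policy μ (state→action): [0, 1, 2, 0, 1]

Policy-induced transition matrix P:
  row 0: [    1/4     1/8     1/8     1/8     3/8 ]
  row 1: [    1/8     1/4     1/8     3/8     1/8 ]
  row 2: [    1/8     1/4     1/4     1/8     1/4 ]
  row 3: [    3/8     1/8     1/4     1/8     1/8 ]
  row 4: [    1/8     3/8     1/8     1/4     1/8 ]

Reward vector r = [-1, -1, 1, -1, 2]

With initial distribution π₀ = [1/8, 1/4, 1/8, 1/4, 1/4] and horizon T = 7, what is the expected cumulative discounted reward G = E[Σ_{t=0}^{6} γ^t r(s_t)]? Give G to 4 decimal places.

G = -0.2475

t=0: π = [0.1250, 0.2500, 0.1250, 0.2500, 0.2500], E[r] = 0.0000, γ^t·E[r] = 0.000000, running G = 0.000000
t=1: π = [0.2031, 0.2344, 0.1719, 0.2188, 0.1719], E[r] = -0.1406, γ^t·E[r] = -0.112500, running G = -0.112500
t=2: π = [0.2051, 0.2188, 0.1738, 0.2051, 0.1973], E[r] = -0.0605, γ^t·E[r] = -0.038750, running G = -0.151250
t=3: π = [0.2019, 0.2234, 0.1724, 0.2043, 0.1980], E[r] = -0.0613, γ^t·E[r] = -0.031375, running G = -0.182625
t=4: π = [0.2013, 0.2240, 0.1721, 0.2056, 0.1970], E[r] = -0.0648, γ^t·E[r] = -0.026525, running G = -0.209150
t=5: π = [0.2016, 0.2238, 0.1722, 0.2056, 0.1968], E[r] = -0.0651, γ^t·E[r] = -0.021316, running G = -0.230466
t=6: π = [0.2016, 0.2237, 0.1722, 0.2055, 0.1969], E[r] = -0.0648, γ^t·E[r] = -0.016984, running G = -0.247451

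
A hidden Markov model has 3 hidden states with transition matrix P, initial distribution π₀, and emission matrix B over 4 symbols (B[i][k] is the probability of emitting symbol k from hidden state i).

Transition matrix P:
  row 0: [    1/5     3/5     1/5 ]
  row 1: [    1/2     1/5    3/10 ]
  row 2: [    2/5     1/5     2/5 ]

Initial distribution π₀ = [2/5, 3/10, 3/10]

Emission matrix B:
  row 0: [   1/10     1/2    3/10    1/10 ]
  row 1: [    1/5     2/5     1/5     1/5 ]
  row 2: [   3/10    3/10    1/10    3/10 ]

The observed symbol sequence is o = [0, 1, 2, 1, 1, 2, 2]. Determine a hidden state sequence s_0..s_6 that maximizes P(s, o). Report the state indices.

t=0: δ = [4.000e-02, 6.000e-02, 9.000e-02]  (obs o_0=0)
t=1: δ = [1.800e-02, 9.600e-03, 1.080e-02]  ψ = [2, 0, 2]  (obs o_1=1)
t=2: δ = [1.440e-03, 2.160e-03, 4.320e-04]  ψ = [1, 0, 2]  (obs o_2=2)
t=3: δ = [5.400e-04, 3.456e-04, 1.944e-04]  ψ = [1, 0, 1]  (obs o_3=1)
t=4: δ = [8.640e-05, 1.296e-04, 3.240e-05]  ψ = [1, 0, 0]  (obs o_4=1)
t=5: δ = [1.944e-05, 1.037e-05, 3.888e-06]  ψ = [1, 0, 1]  (obs o_5=2)
t=6: δ = [1.555e-06, 2.333e-06, 3.888e-07]  ψ = [1, 0, 0]  (obs o_6=2)
backtrack: best end state = 1; path = [2, 0, 1, 0, 1, 0, 1]

path = [2, 0, 1, 0, 1, 0, 1]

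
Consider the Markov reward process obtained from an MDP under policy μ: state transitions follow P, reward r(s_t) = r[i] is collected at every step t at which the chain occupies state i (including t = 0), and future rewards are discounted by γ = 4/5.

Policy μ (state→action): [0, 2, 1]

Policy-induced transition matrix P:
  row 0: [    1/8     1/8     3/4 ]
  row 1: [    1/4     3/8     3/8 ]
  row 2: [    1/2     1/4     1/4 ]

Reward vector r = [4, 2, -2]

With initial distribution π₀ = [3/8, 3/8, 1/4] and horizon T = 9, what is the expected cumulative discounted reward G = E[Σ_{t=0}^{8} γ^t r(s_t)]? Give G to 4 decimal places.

G = 4.5182

t=0: π = [0.3750, 0.3750, 0.2500], E[r] = 1.7500, γ^t·E[r] = 1.750000, running G = 1.750000
t=1: π = [0.2656, 0.2500, 0.4844], E[r] = 0.5938, γ^t·E[r] = 0.475000, running G = 2.225000
t=2: π = [0.3379, 0.2480, 0.4141], E[r] = 1.0195, γ^t·E[r] = 0.652500, running G = 2.877500
t=3: π = [0.3113, 0.2388, 0.4500], E[r] = 0.8228, γ^t·E[r] = 0.421250, running G = 3.298750
t=4: π = [0.3236, 0.2409, 0.4355], E[r] = 0.9052, γ^t·E[r] = 0.370775, running G = 3.669525
t=5: π = [0.3184, 0.2397, 0.4419], E[r] = 0.8692, γ^t·E[r] = 0.284828, running G = 3.954353
t=6: π = [0.3207, 0.2402, 0.4392], E[r] = 0.8847, γ^t·E[r] = 0.231909, running G = 4.186262
t=7: π = [0.3197, 0.2399, 0.4404], E[r] = 0.8780, γ^t·E[r] = 0.184128, running G = 4.370390
t=8: π = [0.3201, 0.2400, 0.4398], E[r] = 0.8809, γ^t·E[r] = 0.147785, running G = 4.518175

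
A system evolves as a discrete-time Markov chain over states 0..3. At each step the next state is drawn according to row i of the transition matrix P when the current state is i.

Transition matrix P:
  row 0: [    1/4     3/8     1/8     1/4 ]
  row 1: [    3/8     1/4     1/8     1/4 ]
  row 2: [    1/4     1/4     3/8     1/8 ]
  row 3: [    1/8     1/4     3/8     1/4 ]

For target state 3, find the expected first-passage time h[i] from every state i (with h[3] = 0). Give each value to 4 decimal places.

First-step conditioning: h[3] = 0; for i ≠ 3, h[i] = 1 + Σ_k P[i][k]·h[k].
  h[0] = 1 + 1/4·h[0] + 3/8·h[1] + 1/8·h[2]
  h[1] = 1 + 3/8·h[0] + 1/4·h[1] + 1/8·h[2]
  h[2] = 1 + 1/4·h[0] + 1/4·h[1] + 3/8·h[2]
Solving the 3×3 linear system over states ≠ 3 gives exactly h = [48/11, 48/11, 56/11, 0] (h[3] = 0 is the target).

h = [4.3636, 4.3636, 5.0909, 0.0000]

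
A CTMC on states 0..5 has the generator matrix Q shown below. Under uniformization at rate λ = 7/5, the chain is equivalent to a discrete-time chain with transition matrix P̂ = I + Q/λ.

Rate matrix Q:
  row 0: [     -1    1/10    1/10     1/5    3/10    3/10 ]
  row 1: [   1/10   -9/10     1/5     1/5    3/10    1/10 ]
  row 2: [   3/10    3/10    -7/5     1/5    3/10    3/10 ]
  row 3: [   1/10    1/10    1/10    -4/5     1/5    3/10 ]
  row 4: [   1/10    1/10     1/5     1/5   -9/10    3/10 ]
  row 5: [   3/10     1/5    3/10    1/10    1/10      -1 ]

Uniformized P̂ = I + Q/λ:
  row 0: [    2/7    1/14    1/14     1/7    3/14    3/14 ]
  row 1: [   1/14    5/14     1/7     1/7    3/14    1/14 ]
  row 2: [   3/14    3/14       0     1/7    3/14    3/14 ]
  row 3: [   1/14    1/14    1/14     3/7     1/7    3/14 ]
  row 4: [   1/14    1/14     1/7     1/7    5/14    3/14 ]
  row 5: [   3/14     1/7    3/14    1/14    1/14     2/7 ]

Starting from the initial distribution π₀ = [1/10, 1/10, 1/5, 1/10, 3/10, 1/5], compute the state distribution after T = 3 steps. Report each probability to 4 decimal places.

π = [0.1507, 0.1446, 0.1176, 0.1772, 0.2012, 0.2087]

t=0: π = [0.1000, 0.1000, 0.2000, 0.1000, 0.3000, 0.2000]
t=1: π = [0.1500, 0.1429, 0.1143, 0.1571, 0.2214, 0.2143]
t=2: π = [0.1505, 0.1439, 0.1199, 0.1724, 0.2041, 0.2092]
t=3: π = [0.1507, 0.1446, 0.1176, 0.1772, 0.2012, 0.2087]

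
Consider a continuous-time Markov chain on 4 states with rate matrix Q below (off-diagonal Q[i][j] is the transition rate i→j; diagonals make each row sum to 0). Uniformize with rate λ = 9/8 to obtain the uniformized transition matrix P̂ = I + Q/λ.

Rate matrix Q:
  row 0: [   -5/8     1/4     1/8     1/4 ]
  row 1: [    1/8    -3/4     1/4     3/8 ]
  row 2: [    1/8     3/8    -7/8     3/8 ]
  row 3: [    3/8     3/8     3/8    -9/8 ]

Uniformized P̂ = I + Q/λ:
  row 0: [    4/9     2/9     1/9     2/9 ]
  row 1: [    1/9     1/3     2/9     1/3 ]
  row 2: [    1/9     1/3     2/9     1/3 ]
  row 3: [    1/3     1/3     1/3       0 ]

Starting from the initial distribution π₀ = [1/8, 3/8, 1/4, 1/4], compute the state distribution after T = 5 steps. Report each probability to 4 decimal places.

t=0: π = [0.1250, 0.3750, 0.2500, 0.2500]
t=1: π = [0.2083, 0.3194, 0.2361, 0.2361]
t=2: π = [0.2330, 0.3102, 0.2253, 0.2315]
t=3: π = [0.2402, 0.3074, 0.2221, 0.2303]
t=4: π = [0.2424, 0.3066, 0.2211, 0.2299]
t=5: π = [0.2430, 0.3064, 0.2208, 0.2298]

π = [0.2430, 0.3064, 0.2208, 0.2298]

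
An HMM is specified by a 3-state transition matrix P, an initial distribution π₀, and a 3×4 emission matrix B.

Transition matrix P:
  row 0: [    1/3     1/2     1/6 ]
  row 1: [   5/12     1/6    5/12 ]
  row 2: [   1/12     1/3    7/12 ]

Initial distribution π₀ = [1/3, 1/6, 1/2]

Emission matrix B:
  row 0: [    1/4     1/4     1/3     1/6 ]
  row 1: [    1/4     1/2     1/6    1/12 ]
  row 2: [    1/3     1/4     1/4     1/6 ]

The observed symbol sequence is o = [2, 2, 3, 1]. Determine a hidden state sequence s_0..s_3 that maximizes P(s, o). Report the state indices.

t=0: δ = [1.111e-01, 2.778e-02, 1.250e-01]  (obs o_0=2)
t=1: δ = [1.235e-02, 9.259e-03, 1.823e-02]  ψ = [0, 0, 2]  (obs o_1=2)
t=2: δ = [6.859e-04, 5.144e-04, 1.772e-03]  ψ = [0, 0, 2]  (obs o_2=3)
t=3: δ = [5.716e-05, 2.954e-04, 2.585e-04]  ψ = [0, 2, 2]  (obs o_3=1)
backtrack: best end state = 1; path = [2, 2, 2, 1]

path = [2, 2, 2, 1]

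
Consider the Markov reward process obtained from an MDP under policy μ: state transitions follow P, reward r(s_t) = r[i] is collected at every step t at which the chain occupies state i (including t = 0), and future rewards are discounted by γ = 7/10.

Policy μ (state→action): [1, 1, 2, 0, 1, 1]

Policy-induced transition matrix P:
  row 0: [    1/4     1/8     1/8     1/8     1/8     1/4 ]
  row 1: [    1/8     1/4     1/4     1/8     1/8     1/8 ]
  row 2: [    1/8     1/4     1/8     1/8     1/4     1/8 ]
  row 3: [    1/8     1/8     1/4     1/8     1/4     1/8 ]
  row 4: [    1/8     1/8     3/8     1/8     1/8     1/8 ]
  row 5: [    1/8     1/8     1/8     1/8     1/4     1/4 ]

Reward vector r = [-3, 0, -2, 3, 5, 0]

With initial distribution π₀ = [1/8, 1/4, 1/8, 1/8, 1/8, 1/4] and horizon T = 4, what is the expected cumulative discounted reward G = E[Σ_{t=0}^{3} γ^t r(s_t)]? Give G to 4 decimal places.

t=0: π = [0.1250, 0.2500, 0.1250, 0.1250, 0.1250, 0.2500], E[r] = 0.3750, γ^t·E[r] = 0.375000, running G = 0.375000
t=1: π = [0.1406, 0.1719, 0.2031, 0.1250, 0.1875, 0.1719], E[r] = 0.4844, γ^t·E[r] = 0.339063, running G = 0.714063
t=2: π = [0.1426, 0.1719, 0.2090, 0.1250, 0.1875, 0.1641], E[r] = 0.4668, γ^t·E[r] = 0.228730, running G = 0.942793
t=3: π = [0.1428, 0.1726, 0.2090, 0.1250, 0.1873, 0.1633], E[r] = 0.4648, γ^t·E[r] = 0.159441, running G = 1.102234

G = 1.1022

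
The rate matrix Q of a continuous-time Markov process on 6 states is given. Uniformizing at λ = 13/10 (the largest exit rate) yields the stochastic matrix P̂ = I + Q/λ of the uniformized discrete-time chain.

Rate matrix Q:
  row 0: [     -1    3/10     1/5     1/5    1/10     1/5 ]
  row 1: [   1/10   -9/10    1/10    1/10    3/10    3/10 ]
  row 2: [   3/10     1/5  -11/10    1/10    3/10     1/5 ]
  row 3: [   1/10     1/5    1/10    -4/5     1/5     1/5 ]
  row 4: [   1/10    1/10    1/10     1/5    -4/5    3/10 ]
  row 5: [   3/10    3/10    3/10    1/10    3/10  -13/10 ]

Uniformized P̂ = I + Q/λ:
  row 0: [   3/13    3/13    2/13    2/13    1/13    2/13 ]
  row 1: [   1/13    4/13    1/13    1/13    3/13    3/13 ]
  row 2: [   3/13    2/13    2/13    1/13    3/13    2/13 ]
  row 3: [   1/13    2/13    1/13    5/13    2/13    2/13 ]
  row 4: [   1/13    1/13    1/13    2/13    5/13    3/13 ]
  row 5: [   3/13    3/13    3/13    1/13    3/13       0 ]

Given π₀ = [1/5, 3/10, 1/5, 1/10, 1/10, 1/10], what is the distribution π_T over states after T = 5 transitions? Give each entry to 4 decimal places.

π = [0.1425, 0.1883, 0.1221, 0.1526, 0.2330, 0.1614]

t=0: π = [0.2000, 0.3000, 0.2000, 0.1000, 0.1000, 0.1000]
t=1: π = [0.1538, 0.2154, 0.1231, 0.1308, 0.2077, 0.1692]
t=2: π = [0.1456, 0.1959, 0.1243, 0.1450, 0.2290, 0.1604]
t=3: π = [0.1431, 0.1899, 0.1223, 0.1503, 0.2325, 0.1619]
t=4: π = [0.1427, 0.1886, 0.1222, 0.1521, 0.2330, 0.1614]
t=5: π = [0.1425, 0.1883, 0.1221, 0.1526, 0.2330, 0.1614]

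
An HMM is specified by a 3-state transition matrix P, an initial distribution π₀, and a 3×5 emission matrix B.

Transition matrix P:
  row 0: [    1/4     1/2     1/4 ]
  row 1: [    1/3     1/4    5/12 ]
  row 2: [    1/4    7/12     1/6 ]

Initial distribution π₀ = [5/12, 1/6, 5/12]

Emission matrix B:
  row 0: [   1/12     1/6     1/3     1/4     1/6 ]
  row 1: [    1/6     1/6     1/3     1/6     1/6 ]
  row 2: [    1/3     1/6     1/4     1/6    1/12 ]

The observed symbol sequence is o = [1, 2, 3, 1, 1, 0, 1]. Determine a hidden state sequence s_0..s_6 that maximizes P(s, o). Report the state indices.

t=0: δ = [6.944e-02, 2.778e-02, 6.944e-02]  (obs o_0=1)
t=1: δ = [5.787e-03, 1.350e-02, 4.340e-03]  ψ = [0, 2, 0]  (obs o_1=2)
t=2: δ = [1.125e-03, 5.626e-04, 9.377e-04]  ψ = [1, 1, 1]  (obs o_2=3)
t=3: δ = [4.689e-05, 9.377e-05, 4.689e-05]  ψ = [0, 0, 0]  (obs o_3=1)
t=4: δ = [5.210e-06, 4.558e-06, 6.512e-06]  ψ = [1, 2, 1]  (obs o_4=1)
t=5: δ = [1.357e-07, 6.331e-07, 6.331e-07]  ψ = [2, 2, 1]  (obs o_5=0)
t=6: δ = [3.517e-08, 6.155e-08, 4.397e-08]  ψ = [1, 2, 1]  (obs o_6=1)
backtrack: best end state = 1; path = [2, 1, 0, 2, 1, 2, 1]

path = [2, 1, 0, 2, 1, 2, 1]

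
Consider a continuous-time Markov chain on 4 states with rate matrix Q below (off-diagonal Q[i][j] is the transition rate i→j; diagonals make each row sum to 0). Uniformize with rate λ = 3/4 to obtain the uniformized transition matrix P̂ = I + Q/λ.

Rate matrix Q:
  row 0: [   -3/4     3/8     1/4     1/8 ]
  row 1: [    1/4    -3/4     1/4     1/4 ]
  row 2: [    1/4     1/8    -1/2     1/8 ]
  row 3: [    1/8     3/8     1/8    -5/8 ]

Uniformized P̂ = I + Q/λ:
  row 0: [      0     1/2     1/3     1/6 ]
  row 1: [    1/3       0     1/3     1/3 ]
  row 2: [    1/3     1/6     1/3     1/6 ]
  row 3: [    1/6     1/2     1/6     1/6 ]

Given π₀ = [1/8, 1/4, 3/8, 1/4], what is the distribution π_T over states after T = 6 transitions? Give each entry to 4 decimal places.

t=0: π = [0.1250, 0.2500, 0.3750, 0.2500]
t=1: π = [0.2500, 0.2500, 0.2917, 0.2083]
t=2: π = [0.2153, 0.2778, 0.2986, 0.2083]
t=3: π = [0.2269, 0.2616, 0.2986, 0.2130]
t=4: π = [0.2222, 0.2697, 0.2978, 0.2103]
t=5: π = [0.2242, 0.2659, 0.2983, 0.2116]
t=6: π = [0.2233, 0.2676, 0.2981, 0.2110]

π = [0.2233, 0.2676, 0.2981, 0.2110]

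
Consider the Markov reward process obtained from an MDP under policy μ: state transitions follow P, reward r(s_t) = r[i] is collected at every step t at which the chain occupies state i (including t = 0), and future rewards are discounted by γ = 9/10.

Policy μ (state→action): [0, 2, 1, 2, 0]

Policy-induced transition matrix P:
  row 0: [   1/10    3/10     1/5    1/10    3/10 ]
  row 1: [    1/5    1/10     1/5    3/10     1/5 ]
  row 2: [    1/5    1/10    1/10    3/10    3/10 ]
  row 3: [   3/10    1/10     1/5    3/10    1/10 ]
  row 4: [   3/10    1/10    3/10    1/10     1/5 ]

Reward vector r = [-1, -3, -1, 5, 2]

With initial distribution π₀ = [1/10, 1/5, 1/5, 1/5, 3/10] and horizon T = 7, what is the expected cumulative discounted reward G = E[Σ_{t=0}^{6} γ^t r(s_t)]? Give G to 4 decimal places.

G = 3.4672

t=0: π = [0.1000, 0.2000, 0.2000, 0.2000, 0.3000], E[r] = 0.7000, γ^t·E[r] = 0.700000, running G = 0.700000
t=1: π = [0.2400, 0.1200, 0.2100, 0.2200, 0.2100], E[r] = 0.7100, γ^t·E[r] = 0.639000, running G = 1.339000
t=2: π = [0.2190, 0.1480, 0.2000, 0.2100, 0.2230], E[r] = 0.6330, γ^t·E[r] = 0.512730, running G = 1.851730
t=3: π = [0.2214, 0.1438, 0.2023, 0.2116, 0.2209], E[r] = 0.6447, γ^t·E[r] = 0.469986, running G = 2.321716
t=4: π = [0.2211, 0.1443, 0.2019, 0.2115, 0.2212], E[r] = 0.6443, γ^t·E[r] = 0.422732, running G = 2.744448
t=5: π = [0.2212, 0.1442, 0.2019, 0.2115, 0.2211], E[r] = 0.6442, γ^t·E[r] = 0.380394, running G = 3.124842
t=6: π = [0.2212, 0.1442, 0.2019, 0.2115, 0.2212], E[r] = 0.6442, γ^t·E[r] = 0.342373, running G = 3.467215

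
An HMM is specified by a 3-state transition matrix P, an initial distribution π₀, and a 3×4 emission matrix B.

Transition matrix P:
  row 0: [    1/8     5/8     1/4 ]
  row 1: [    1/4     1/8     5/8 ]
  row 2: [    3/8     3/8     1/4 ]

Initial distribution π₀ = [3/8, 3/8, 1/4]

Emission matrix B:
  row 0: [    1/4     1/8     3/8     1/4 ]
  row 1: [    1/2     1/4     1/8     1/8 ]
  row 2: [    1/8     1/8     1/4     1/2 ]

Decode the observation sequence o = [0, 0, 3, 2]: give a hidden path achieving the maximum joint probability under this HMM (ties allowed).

t=0: δ = [9.375e-02, 1.875e-01, 3.125e-02]  (obs o_0=0)
t=1: δ = [1.172e-02, 2.930e-02, 1.465e-02]  ψ = [1, 0, 1]  (obs o_1=0)
t=2: δ = [1.831e-03, 9.155e-04, 9.155e-03]  ψ = [1, 0, 1]  (obs o_2=3)
t=3: δ = [1.287e-03, 4.292e-04, 5.722e-04]  ψ = [2, 2, 2]  (obs o_3=2)
backtrack: best end state = 0; path = [0, 1, 2, 0]

path = [0, 1, 2, 0]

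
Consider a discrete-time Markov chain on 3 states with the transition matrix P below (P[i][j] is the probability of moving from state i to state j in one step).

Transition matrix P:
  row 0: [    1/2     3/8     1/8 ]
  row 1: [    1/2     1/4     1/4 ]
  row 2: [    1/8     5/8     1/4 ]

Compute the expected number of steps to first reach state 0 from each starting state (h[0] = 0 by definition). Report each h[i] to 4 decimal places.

h = [0.0000, 2.4615, 3.3846]

First-step conditioning: h[0] = 0; for i ≠ 0, h[i] = 1 + Σ_k P[i][k]·h[k].
  h[1] = 1 + 1/4·h[1] + 1/4·h[2]
  h[2] = 1 + 5/8·h[1] + 1/4·h[2]
Solving the 2×2 linear system over states ≠ 0 gives exactly h = [0, 32/13, 44/13] (h[0] = 0 is the target).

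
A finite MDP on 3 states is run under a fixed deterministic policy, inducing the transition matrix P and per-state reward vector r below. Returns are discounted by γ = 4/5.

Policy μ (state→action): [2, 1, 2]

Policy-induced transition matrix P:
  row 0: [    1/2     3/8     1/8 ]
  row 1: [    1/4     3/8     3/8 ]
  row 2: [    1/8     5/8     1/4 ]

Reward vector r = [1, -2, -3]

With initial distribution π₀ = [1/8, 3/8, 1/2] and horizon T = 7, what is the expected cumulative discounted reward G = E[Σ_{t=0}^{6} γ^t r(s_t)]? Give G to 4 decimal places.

G = -6.5075

t=0: π = [0.1250, 0.3750, 0.5000], E[r] = -2.1250, γ^t·E[r] = -2.125000, running G = -2.125000
t=1: π = [0.2188, 0.5000, 0.2813], E[r] = -1.6250, γ^t·E[r] = -1.300000, running G = -3.425000
t=2: π = [0.2695, 0.4453, 0.2852], E[r] = -1.4766, γ^t·E[r] = -0.945000, running G = -4.370000
t=3: π = [0.2817, 0.4463, 0.2720], E[r] = -1.4268, γ^t·E[r] = -0.730500, running G = -5.100500
t=4: π = [0.2864, 0.4430, 0.2706], E[r] = -1.4113, γ^t·E[r] = -0.578050, running G = -5.678550
t=5: π = [0.2878, 0.4426, 0.2696], E[r] = -1.4062, γ^t·E[r] = -0.460785, running G = -6.139335
t=6: π = [0.2883, 0.4424, 0.2694], E[r] = -1.4046, γ^t·E[r] = -0.368209, running G = -6.507544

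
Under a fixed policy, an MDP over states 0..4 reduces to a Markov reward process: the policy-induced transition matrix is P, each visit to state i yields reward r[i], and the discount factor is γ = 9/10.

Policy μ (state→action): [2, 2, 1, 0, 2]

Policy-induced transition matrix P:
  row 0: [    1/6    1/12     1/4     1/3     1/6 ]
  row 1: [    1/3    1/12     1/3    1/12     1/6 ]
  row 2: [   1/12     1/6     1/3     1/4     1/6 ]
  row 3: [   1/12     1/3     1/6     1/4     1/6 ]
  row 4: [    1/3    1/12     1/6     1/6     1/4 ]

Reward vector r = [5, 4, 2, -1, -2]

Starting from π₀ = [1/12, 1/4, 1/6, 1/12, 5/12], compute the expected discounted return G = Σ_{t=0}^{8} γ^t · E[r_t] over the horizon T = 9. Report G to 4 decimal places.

t=0: π = [0.0833, 0.2500, 0.1667, 0.0833, 0.4167], E[r] = 0.8333, γ^t·E[r] = 0.833333, running G = 0.833333
t=1: π = [0.2569, 0.1181, 0.2431, 0.1806, 0.2014], E[r] = 1.6597, γ^t·E[r] = 1.493750, running G = 2.327083
t=2: π = [0.1846, 0.1487, 0.2483, 0.2350, 0.1834], E[r] = 1.4126, γ^t·E[r] = 1.144219, running G = 3.471302
t=3: π = [0.1818, 0.1628, 0.2482, 0.2253, 0.1820], E[r] = 1.4671, γ^t·E[r] = 1.069488, running G = 4.540790
t=4: π = [0.1847, 0.1603, 0.2503, 0.2229, 0.1818], E[r] = 1.4788, γ^t·E[r] = 0.970225, running G = 5.511016
t=5: π = [0.1843, 0.1599, 0.2505, 0.2235, 0.1818], E[r] = 1.4748, γ^t·E[r] = 0.870853, running G = 6.381869
t=6: π = [0.1841, 0.1601, 0.2504, 0.2236, 0.1818], E[r] = 1.4746, γ^t·E[r] = 0.783664, running G = 7.165533
t=7: π = [0.1842, 0.1601, 0.2504, 0.2235, 0.1818], E[r] = 1.4748, γ^t·E[r] = 0.705408, running G = 7.870941
t=8: π = [0.1842, 0.1601, 0.2504, 0.2235, 0.1818], E[r] = 1.4748, γ^t·E[r] = 0.634861, running G = 8.505802

G = 8.5058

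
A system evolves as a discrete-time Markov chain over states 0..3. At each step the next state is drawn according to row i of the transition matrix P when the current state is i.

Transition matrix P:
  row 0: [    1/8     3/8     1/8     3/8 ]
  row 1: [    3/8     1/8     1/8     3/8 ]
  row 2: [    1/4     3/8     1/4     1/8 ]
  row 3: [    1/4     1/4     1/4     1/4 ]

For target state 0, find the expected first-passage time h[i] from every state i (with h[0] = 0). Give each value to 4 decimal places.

First-step conditioning: h[0] = 0; for i ≠ 0, h[i] = 1 + Σ_k P[i][k]·h[k].
  h[1] = 1 + 1/8·h[1] + 1/8·h[2] + 3/8·h[3]
  h[2] = 1 + 3/8·h[1] + 1/4·h[2] + 1/8·h[3]
  h[3] = 1 + 1/4·h[1] + 1/4·h[2] + 1/4·h[3]
Solving the 3×3 linear system over states ≠ 0 gives exactly h = [0, 130/41, 144/41, 146/41] (h[0] = 0 is the target).

h = [0.0000, 3.1707, 3.5122, 3.5610]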